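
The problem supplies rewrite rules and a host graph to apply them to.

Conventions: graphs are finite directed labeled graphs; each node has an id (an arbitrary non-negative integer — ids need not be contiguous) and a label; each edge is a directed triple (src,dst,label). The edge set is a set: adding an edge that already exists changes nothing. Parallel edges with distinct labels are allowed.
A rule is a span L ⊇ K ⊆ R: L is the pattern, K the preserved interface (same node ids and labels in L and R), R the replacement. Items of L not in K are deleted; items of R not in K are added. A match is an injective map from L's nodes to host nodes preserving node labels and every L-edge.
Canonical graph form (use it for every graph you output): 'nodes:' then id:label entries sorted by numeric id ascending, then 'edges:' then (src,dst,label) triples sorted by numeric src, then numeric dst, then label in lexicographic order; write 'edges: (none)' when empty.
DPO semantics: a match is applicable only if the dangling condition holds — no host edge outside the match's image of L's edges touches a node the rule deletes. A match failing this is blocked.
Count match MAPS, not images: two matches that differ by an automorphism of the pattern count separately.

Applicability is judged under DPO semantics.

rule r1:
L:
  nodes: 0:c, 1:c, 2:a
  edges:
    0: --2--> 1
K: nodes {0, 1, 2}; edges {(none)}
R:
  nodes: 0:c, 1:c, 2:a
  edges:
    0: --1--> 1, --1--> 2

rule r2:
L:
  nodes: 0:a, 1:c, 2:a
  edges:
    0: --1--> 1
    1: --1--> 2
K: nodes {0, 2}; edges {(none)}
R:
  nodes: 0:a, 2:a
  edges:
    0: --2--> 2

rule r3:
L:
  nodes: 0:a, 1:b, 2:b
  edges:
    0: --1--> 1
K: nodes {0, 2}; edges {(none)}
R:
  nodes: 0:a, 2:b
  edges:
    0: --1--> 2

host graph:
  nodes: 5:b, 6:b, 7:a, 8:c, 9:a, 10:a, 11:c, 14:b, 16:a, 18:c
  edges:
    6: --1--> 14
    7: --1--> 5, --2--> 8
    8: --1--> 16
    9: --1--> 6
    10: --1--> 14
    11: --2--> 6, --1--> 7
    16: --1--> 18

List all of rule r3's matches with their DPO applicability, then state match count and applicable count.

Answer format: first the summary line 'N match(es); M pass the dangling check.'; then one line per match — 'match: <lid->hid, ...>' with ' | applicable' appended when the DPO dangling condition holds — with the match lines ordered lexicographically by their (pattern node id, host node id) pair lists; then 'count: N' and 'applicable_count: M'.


6 match(es); 2 pass the dangling check.
match: 0->7, 1->5, 2->6 | applicable
match: 0->7, 1->5, 2->14 | applicable
match: 0->9, 1->6, 2->5
match: 0->9, 1->6, 2->14
match: 0->10, 1->14, 2->5
match: 0->10, 1->14, 2->6
count: 6
applicable_count: 2


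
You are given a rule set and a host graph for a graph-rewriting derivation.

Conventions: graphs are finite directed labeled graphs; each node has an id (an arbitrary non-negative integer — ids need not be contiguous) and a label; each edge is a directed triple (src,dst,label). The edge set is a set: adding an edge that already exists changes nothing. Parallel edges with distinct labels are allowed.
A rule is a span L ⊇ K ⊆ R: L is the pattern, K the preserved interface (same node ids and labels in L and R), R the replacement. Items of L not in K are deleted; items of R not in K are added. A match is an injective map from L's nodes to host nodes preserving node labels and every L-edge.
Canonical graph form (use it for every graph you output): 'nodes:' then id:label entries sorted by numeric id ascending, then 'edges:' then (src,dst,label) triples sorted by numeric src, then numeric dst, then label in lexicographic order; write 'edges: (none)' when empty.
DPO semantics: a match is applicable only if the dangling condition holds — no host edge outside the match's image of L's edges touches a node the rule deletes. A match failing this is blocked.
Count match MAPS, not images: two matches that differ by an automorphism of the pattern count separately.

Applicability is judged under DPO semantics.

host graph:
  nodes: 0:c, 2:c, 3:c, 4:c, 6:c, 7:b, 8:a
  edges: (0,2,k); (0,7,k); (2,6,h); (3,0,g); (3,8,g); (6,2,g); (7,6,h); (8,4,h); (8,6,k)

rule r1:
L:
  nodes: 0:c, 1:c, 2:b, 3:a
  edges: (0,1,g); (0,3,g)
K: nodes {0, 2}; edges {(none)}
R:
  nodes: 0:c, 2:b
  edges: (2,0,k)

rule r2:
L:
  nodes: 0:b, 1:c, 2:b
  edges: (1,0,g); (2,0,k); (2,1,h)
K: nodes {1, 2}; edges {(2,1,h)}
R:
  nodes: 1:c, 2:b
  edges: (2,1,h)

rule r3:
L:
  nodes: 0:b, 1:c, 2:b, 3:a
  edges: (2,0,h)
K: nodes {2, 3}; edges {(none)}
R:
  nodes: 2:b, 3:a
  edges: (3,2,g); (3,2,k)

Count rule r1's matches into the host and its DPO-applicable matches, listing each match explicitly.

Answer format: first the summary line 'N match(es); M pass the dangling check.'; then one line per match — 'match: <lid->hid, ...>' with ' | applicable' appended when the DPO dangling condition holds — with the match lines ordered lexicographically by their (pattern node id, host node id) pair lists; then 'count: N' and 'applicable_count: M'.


1 match(es); 0 pass the dangling check.
match: 0->3, 1->0, 2->7, 3->8
count: 1
applicable_count: 0


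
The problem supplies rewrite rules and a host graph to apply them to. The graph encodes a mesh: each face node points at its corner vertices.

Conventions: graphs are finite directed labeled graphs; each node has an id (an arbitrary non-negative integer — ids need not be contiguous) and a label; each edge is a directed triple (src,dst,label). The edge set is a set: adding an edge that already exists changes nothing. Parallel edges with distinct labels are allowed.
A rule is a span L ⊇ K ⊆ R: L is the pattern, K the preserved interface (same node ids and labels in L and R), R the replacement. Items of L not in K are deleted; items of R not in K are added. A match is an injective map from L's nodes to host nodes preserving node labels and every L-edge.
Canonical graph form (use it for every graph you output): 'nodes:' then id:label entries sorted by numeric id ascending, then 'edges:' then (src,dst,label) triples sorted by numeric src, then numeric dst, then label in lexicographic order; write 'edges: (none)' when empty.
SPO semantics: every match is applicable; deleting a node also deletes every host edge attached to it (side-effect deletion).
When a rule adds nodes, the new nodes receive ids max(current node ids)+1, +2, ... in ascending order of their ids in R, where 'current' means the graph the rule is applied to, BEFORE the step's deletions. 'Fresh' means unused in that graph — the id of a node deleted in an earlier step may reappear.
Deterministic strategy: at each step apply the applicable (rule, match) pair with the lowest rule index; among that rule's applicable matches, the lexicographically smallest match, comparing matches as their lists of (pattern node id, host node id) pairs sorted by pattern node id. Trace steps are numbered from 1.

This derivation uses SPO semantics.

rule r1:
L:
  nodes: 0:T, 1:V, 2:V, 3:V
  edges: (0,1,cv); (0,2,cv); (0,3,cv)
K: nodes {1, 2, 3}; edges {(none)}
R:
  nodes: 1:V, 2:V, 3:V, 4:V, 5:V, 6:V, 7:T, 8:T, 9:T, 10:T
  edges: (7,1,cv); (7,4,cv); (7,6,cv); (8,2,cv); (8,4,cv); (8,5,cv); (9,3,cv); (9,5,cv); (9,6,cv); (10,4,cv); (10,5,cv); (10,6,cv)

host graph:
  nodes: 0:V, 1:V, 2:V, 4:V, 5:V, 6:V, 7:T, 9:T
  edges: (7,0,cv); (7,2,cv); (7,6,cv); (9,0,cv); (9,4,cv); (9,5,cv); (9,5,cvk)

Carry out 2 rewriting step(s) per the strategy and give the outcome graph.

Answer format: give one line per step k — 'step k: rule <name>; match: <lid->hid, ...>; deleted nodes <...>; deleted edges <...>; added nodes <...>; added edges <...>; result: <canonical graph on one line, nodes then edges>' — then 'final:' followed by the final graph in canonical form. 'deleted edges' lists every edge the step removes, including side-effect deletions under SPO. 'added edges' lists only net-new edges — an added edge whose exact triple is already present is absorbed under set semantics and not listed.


step 1: rule r1; match: 0->7, 1->0, 2->2, 3->6; deleted nodes 7; deleted edges (7,0,cv); (7,2,cv); (7,6,cv); added nodes 10, 11, 12, 13, 14, 15, 16; added edges (13,0,cv); (13,10,cv); (13,12,cv); (14,2,cv); (14,10,cv); (14,11,cv); (15,6,cv); (15,11,cv); (15,12,cv); (16,10,cv); (16,11,cv); (16,12,cv); result: nodes: 0:V, 1:V, 2:V, 4:V, 5:V, 6:V, 9:T, 10:V, 11:V, 12:V, 13:T, 14:T, 15:T, 16:T edges: (9,0,cv); (9,4,cv); (9,5,cv); (9,5,cvk); (13,0,cv); (13,10,cv); (13,12,cv); (14,2,cv); (14,10,cv); (14,11,cv); (15,6,cv); (15,11,cv); (15,12,cv); (16,10,cv); (16,11,cv); (16,12,cv)
step 2: rule r1; match: 0->9, 1->0, 2->4, 3->5; deleted nodes 9; deleted edges (9,0,cv); (9,4,cv); (9,5,cv); (9,5,cvk); added nodes 17, 18, 19, 20, 21, 22, 23; added edges (20,0,cv); (20,17,cv); (20,19,cv); (21,4,cv); (21,17,cv); (21,18,cv); (22,5,cv); (22,18,cv); (22,19,cv); (23,17,cv); (23,18,cv); (23,19,cv); result: nodes: 0:V, 1:V, 2:V, 4:V, 5:V, 6:V, 10:V, 11:V, 12:V, 13:T, 14:T, 15:T, 16:T, 17:V, 18:V, 19:V, 20:T, 21:T, 22:T, 23:T edges: (13,0,cv); (13,10,cv); (13,12,cv); (14,2,cv); (14,10,cv); (14,11,cv); (15,6,cv); (15,11,cv); (15,12,cv); (16,10,cv); (16,11,cv); (16,12,cv); (20,0,cv); (20,17,cv); (20,19,cv); (21,4,cv); (21,17,cv); (21,18,cv); (22,5,cv); (22,18,cv); (22,19,cv); (23,17,cv); (23,18,cv); (23,19,cv)
final:
nodes: 0:V, 1:V, 2:V, 4:V, 5:V, 6:V, 10:V, 11:V, 12:V, 13:T, 14:T, 15:T, 16:T, 17:V, 18:V, 19:V, 20:T, 21:T, 22:T, 23:T
edges: (13,0,cv); (13,10,cv); (13,12,cv); (14,2,cv); (14,10,cv); (14,11,cv); (15,6,cv); (15,11,cv); (15,12,cv); (16,10,cv); (16,11,cv); (16,12,cv); (20,0,cv); (20,17,cv); (20,19,cv); (21,4,cv); (21,17,cv); (21,18,cv); (22,5,cv); (22,18,cv); (22,19,cv); (23,17,cv); (23,18,cv); (23,19,cv)


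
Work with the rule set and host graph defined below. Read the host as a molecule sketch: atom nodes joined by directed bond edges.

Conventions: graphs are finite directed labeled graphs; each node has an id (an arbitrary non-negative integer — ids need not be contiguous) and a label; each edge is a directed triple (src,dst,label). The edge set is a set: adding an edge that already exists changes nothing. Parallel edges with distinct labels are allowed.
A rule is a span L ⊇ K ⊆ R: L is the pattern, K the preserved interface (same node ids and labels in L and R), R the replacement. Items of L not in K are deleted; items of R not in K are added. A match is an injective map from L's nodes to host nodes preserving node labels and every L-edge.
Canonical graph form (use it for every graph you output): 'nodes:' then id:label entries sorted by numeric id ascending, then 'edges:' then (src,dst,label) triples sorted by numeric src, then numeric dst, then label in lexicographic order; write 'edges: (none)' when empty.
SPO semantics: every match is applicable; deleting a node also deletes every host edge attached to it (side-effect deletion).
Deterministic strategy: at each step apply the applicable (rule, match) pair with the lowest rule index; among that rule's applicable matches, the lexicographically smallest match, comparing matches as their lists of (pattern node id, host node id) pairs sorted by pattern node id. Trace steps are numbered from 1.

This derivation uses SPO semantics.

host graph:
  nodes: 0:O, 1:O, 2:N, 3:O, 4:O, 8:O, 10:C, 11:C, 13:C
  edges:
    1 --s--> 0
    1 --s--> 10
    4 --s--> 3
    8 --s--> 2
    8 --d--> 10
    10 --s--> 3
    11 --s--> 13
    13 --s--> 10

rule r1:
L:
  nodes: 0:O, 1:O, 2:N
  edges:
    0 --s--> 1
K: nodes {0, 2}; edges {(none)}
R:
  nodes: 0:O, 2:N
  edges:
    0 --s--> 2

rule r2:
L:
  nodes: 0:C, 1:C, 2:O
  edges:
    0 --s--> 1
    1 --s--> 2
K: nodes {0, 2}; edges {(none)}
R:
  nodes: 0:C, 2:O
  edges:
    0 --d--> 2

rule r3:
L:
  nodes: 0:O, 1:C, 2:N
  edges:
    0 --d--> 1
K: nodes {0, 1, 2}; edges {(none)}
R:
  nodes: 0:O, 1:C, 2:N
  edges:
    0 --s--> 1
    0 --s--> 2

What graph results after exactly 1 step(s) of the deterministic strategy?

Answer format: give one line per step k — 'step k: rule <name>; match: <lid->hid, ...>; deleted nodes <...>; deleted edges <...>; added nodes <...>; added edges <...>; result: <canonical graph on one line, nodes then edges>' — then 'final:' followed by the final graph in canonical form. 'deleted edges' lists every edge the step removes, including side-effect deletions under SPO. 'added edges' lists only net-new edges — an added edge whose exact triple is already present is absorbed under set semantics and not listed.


step 1: rule r1; match: 0->1, 1->0, 2->2; deleted nodes 0; deleted edges (1,0,s); added nodes (none); added edges (1,2,s); result: nodes: 1:O, 2:N, 3:O, 4:O, 8:O, 10:C, 11:C, 13:C edges: (1,2,s); (1,10,s); (4,3,s); (8,2,s); (8,10,d); (10,3,s); (11,13,s); (13,10,s)
final:
nodes: 1:O, 2:N, 3:O, 4:O, 8:O, 10:C, 11:C, 13:C
edges: (1,2,s); (1,10,s); (4,3,s); (8,2,s); (8,10,d); (10,3,s); (11,13,s); (13,10,s)


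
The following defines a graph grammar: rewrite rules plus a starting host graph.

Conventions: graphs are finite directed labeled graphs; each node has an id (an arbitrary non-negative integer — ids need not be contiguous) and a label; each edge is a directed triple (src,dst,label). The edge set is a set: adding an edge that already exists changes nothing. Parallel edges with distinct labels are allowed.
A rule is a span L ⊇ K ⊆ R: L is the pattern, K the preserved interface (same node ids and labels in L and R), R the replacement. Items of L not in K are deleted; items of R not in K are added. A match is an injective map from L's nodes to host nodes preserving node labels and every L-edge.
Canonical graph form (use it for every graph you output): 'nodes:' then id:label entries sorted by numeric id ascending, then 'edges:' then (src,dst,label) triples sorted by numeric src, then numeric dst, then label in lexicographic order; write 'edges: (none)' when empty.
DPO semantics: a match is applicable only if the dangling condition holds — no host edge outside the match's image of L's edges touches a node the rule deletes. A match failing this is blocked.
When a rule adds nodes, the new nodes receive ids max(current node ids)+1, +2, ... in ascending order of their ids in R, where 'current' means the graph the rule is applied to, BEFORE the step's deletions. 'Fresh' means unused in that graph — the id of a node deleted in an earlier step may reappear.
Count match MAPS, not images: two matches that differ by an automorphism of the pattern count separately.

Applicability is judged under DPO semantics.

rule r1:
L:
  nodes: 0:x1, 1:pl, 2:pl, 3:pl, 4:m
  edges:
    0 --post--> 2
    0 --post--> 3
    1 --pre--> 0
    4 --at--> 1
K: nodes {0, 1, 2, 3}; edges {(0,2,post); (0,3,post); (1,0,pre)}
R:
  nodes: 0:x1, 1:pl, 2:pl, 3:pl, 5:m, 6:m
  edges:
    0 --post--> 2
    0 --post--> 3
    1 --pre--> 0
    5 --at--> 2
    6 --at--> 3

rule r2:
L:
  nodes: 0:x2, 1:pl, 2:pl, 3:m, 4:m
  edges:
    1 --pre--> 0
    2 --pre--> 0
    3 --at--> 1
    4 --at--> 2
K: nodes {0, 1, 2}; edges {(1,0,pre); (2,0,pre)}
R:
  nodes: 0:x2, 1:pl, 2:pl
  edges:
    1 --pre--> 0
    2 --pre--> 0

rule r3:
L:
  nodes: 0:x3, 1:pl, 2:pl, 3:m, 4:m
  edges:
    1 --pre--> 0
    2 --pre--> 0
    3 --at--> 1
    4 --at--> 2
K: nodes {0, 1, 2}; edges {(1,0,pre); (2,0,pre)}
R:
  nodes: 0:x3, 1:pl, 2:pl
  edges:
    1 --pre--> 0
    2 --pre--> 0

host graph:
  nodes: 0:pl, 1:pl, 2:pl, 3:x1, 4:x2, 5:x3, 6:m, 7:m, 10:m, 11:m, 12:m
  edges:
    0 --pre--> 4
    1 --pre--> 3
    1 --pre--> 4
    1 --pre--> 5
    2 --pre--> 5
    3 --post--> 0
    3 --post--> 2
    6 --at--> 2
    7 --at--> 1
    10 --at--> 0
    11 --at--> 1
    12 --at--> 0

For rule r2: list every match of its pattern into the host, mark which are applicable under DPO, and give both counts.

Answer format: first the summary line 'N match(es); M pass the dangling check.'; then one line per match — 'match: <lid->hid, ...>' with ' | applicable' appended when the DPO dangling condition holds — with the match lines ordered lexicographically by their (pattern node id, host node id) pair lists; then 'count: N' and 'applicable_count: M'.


8 match(es); 8 pass the dangling check.
match: 0->4, 1->0, 2->1, 3->10, 4->7 | applicable
match: 0->4, 1->0, 2->1, 3->10, 4->11 | applicable
match: 0->4, 1->0, 2->1, 3->12, 4->7 | applicable
match: 0->4, 1->0, 2->1, 3->12, 4->11 | applicable
match: 0->4, 1->1, 2->0, 3->7, 4->10 | applicable
match: 0->4, 1->1, 2->0, 3->7, 4->12 | applicable
match: 0->4, 1->1, 2->0, 3->11, 4->10 | applicable
match: 0->4, 1->1, 2->0, 3->11, 4->12 | applicable
count: 8
applicable_count: 8


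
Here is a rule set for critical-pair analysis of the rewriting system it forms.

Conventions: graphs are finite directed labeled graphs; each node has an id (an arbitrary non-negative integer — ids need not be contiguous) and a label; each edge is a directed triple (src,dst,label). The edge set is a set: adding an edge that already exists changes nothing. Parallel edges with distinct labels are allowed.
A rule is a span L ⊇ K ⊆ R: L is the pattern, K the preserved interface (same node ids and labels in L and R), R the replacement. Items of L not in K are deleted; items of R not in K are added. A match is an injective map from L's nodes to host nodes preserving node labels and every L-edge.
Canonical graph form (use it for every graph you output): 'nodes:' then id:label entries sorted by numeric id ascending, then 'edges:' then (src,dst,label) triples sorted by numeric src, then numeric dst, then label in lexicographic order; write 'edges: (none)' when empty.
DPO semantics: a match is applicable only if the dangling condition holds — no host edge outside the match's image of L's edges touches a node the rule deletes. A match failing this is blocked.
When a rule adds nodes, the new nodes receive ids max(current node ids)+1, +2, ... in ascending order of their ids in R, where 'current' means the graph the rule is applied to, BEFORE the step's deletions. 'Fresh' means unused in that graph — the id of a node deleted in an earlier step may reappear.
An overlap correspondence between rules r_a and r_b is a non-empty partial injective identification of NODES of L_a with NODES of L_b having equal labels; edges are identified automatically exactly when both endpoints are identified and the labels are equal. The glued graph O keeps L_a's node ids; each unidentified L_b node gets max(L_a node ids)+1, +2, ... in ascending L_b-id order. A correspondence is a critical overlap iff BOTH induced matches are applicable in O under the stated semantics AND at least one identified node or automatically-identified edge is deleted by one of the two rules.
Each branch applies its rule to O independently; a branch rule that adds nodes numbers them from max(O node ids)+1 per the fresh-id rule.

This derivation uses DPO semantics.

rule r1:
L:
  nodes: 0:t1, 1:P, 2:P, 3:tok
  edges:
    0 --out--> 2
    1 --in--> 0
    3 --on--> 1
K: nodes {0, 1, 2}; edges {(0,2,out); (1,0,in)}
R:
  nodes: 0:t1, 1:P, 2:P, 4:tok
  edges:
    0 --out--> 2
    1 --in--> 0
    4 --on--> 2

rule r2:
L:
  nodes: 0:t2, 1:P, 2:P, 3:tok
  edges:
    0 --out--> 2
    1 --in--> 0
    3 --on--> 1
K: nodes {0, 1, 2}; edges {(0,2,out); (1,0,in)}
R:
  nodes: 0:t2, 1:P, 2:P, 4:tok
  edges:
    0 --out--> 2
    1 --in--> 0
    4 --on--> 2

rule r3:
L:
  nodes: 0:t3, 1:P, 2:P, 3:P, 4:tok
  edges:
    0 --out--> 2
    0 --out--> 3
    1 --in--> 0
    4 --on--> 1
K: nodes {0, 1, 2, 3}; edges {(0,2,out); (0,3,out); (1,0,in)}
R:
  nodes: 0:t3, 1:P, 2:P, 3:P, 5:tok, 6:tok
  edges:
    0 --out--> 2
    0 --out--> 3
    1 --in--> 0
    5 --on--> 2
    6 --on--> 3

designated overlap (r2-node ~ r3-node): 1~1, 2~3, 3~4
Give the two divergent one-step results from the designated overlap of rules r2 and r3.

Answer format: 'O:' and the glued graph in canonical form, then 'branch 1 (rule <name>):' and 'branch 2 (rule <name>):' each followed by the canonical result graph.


O:
nodes: 0:t2, 1:P, 2:P, 3:tok, 4:t3, 5:P
edges: (0,2,out); (1,0,in); (1,4,in); (3,1,on); (4,2,out); (4,5,out)
branch 1 (rule r2):
nodes: 0:t2, 1:P, 2:P, 4:t3, 5:P, 6:tok
edges: (0,2,out); (1,0,in); (1,4,in); (4,2,out); (4,5,out); (6,2,on)
branch 2 (rule r3):
nodes: 0:t2, 1:P, 2:P, 4:t3, 5:P, 6:tok, 7:tok
edges: (0,2,out); (1,0,in); (1,4,in); (4,2,out); (4,5,out); (6,5,on); (7,2,on)


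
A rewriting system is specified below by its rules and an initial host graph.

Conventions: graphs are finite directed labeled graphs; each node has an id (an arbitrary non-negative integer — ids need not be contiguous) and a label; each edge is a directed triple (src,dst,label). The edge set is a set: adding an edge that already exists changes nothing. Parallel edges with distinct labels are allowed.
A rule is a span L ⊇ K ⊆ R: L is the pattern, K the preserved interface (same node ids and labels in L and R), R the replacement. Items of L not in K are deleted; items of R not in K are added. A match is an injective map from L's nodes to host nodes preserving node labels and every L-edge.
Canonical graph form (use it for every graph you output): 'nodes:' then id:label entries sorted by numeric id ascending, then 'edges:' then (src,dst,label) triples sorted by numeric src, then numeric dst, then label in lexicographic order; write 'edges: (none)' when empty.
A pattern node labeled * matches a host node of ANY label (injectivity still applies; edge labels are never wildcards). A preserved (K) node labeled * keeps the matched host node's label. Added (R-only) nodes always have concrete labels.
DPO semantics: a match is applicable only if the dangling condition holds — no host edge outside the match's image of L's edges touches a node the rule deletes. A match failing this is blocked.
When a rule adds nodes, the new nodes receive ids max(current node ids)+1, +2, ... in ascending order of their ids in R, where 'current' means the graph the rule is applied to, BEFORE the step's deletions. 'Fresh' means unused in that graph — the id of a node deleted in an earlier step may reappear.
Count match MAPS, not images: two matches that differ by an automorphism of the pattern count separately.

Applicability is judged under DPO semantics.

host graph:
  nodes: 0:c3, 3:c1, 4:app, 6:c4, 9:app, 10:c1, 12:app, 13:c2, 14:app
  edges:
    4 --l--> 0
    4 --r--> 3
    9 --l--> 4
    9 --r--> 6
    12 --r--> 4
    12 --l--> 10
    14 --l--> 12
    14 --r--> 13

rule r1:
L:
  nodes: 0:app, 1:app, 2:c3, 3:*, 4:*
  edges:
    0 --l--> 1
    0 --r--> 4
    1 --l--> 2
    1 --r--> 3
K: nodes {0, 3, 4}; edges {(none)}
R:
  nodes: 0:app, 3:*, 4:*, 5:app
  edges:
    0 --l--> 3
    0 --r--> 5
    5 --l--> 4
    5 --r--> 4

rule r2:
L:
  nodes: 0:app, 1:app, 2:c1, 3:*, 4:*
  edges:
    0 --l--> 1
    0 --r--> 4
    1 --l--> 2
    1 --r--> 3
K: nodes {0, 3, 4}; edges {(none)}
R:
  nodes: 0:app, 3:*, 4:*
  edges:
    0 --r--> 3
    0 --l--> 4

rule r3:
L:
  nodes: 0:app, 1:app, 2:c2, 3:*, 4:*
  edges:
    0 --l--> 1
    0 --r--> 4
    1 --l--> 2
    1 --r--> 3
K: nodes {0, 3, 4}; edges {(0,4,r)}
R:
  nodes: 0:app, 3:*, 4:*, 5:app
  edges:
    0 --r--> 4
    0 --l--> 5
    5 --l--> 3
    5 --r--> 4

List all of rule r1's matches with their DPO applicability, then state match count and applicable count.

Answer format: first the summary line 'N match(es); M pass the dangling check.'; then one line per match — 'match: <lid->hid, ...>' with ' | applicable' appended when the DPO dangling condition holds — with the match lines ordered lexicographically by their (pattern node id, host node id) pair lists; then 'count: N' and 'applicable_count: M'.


1 match(es); 0 pass the dangling check.
match: 0->9, 1->4, 2->0, 3->3, 4->6
count: 1
applicable_count: 0


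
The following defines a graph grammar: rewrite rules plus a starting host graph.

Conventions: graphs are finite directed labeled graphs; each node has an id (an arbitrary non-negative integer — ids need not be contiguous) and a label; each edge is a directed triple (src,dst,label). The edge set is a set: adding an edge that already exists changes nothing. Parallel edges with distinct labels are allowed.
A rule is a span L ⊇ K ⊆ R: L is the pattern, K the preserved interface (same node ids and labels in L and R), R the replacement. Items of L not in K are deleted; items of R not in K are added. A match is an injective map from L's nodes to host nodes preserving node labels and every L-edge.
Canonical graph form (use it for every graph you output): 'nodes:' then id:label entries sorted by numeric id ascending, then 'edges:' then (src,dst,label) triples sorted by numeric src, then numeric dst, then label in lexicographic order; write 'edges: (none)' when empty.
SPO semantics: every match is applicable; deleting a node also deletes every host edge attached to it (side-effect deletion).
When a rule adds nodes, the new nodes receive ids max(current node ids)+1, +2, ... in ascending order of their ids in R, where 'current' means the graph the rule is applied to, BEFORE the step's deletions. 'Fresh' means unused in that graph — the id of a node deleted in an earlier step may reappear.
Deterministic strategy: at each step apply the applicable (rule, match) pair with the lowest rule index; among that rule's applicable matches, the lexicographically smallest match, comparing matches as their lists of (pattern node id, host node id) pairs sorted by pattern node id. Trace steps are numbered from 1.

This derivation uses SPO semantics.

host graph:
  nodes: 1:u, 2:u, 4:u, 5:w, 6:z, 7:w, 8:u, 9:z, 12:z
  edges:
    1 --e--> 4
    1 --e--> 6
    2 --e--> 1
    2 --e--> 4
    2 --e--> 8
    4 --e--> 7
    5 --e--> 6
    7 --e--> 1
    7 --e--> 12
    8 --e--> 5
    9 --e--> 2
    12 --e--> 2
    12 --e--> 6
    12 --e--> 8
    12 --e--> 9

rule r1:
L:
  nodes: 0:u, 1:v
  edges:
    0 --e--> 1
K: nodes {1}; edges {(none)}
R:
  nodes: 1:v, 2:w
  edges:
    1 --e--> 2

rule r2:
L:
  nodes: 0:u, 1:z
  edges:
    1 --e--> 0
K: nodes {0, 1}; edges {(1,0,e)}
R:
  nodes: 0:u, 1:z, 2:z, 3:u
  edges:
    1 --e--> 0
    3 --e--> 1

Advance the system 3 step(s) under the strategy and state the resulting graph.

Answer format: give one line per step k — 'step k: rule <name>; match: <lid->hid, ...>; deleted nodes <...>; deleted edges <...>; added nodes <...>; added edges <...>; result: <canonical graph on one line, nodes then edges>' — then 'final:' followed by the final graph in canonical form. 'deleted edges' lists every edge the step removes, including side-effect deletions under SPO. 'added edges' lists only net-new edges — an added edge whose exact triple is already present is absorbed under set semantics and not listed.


step 1: rule r2; match: 0->2, 1->9; deleted nodes (none); deleted edges (none); added nodes 13, 14; added edges (14,9,e); result: nodes: 1:u, 2:u, 4:u, 5:w, 6:z, 7:w, 8:u, 9:z, 12:z, 13:z, 14:u edges: (1,4,e); (1,6,e); (2,1,e); (2,4,e); (2,8,e); (4,7,e); (5,6,e); (7,1,e); (7,12,e); (8,5,e); (9,2,e); (12,2,e); (12,6,e); (12,8,e); (12,9,e); (14,9,e)
step 2: rule r2; match: 0->2, 1->9; deleted nodes (none); deleted edges (none); added nodes 15, 16; added edges (16,9,e); result: nodes: 1:u, 2:u, 4:u, 5:w, 6:z, 7:w, 8:u, 9:z, 12:z, 13:z, 14:u, 15:z, 16:u edges: (1,4,e); (1,6,e); (2,1,e); (2,4,e); (2,8,e); (4,7,e); (5,6,e); (7,1,e); (7,12,e); (8,5,e); (9,2,e); (12,2,e); (12,6,e); (12,8,e); (12,9,e); (14,9,e); (16,9,e)
step 3: rule r2; match: 0->2, 1->9; deleted nodes (none); deleted edges (none); added nodes 17, 18; added edges (18,9,e); result: nodes: 1:u, 2:u, 4:u, 5:w, 6:z, 7:w, 8:u, 9:z, 12:z, 13:z, 14:u, 15:z, 16:u, 17:z, 18:u edges: (1,4,e); (1,6,e); (2,1,e); (2,4,e); (2,8,e); (4,7,e); (5,6,e); (7,1,e); (7,12,e); (8,5,e); (9,2,e); (12,2,e); (12,6,e); (12,8,e); (12,9,e); (14,9,e); (16,9,e); (18,9,e)
final:
nodes: 1:u, 2:u, 4:u, 5:w, 6:z, 7:w, 8:u, 9:z, 12:z, 13:z, 14:u, 15:z, 16:u, 17:z, 18:u
edges: (1,4,e); (1,6,e); (2,1,e); (2,4,e); (2,8,e); (4,7,e); (5,6,e); (7,1,e); (7,12,e); (8,5,e); (9,2,e); (12,2,e); (12,6,e); (12,8,e); (12,9,e); (14,9,e); (16,9,e); (18,9,e)


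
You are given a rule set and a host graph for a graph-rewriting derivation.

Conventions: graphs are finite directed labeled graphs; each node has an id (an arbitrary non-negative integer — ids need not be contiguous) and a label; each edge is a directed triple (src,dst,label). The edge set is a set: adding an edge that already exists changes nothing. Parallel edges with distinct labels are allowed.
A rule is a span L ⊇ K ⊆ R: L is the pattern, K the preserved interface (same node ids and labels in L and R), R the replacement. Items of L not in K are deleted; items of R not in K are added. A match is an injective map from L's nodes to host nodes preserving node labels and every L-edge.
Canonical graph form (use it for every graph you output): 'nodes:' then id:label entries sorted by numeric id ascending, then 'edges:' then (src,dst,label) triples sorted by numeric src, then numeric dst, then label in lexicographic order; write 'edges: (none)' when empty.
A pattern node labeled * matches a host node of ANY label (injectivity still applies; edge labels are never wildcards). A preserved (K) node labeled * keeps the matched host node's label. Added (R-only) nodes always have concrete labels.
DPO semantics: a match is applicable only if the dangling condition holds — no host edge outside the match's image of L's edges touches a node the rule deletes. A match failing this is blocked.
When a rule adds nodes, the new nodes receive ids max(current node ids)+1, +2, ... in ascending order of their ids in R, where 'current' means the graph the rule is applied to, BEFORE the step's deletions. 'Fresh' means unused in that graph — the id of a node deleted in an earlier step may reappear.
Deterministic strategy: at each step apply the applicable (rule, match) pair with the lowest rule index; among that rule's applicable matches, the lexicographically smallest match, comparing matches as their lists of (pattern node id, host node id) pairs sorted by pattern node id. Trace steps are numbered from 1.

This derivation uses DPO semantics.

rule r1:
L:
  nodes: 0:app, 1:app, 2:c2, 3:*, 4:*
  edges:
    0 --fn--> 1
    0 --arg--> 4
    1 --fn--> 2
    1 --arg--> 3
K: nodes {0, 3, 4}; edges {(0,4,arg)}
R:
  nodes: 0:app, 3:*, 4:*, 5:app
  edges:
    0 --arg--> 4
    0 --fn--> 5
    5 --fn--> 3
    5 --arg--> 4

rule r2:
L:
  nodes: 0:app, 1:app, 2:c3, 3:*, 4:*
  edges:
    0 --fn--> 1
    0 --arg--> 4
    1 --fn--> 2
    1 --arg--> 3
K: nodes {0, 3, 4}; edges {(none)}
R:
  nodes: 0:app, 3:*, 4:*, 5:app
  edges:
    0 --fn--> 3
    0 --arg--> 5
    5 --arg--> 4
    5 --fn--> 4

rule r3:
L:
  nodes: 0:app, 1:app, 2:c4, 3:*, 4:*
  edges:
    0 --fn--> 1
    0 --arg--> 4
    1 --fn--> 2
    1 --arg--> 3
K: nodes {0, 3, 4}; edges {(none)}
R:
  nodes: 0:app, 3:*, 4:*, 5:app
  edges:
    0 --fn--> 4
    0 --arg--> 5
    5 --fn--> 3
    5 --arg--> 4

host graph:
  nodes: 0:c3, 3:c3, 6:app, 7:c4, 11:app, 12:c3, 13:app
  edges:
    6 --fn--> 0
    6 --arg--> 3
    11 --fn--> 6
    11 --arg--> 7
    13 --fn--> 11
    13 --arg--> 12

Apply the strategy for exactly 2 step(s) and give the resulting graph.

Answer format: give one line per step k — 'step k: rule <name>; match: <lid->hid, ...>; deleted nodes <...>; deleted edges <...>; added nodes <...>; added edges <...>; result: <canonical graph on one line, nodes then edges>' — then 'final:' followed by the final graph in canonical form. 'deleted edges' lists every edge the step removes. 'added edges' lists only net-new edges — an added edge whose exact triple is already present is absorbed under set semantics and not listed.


step 1: rule r2; match: 0->11, 1->6, 2->0, 3->3, 4->7; deleted nodes 0, 6; deleted edges (6,0,fn); (6,3,arg); (11,6,fn); (11,7,arg); added nodes 14; added edges (11,3,fn); (11,14,arg); (14,7,arg); (14,7,fn); result: nodes: 3:c3, 7:c4, 11:app, 12:c3, 13:app, 14:app edges: (11,3,fn); (11,14,arg); (13,11,fn); (13,12,arg); (14,7,arg); (14,7,fn)
step 2: rule r2; match: 0->13, 1->11, 2->3, 3->14, 4->12; deleted nodes 3, 11; deleted edges (11,3,fn); (11,14,arg); (13,11,fn); (13,12,arg); added nodes 15; added edges (13,14,fn); (13,15,arg); (15,12,arg); (15,12,fn); result: nodes: 7:c4, 12:c3, 13:app, 14:app, 15:app edges: (13,14,fn); (13,15,arg); (14,7,arg); (14,7,fn); (15,12,arg); (15,12,fn)
final:
nodes: 7:c4, 12:c3, 13:app, 14:app, 15:app
edges: (13,14,fn); (13,15,arg); (14,7,arg); (14,7,fn); (15,12,arg); (15,12,fn)


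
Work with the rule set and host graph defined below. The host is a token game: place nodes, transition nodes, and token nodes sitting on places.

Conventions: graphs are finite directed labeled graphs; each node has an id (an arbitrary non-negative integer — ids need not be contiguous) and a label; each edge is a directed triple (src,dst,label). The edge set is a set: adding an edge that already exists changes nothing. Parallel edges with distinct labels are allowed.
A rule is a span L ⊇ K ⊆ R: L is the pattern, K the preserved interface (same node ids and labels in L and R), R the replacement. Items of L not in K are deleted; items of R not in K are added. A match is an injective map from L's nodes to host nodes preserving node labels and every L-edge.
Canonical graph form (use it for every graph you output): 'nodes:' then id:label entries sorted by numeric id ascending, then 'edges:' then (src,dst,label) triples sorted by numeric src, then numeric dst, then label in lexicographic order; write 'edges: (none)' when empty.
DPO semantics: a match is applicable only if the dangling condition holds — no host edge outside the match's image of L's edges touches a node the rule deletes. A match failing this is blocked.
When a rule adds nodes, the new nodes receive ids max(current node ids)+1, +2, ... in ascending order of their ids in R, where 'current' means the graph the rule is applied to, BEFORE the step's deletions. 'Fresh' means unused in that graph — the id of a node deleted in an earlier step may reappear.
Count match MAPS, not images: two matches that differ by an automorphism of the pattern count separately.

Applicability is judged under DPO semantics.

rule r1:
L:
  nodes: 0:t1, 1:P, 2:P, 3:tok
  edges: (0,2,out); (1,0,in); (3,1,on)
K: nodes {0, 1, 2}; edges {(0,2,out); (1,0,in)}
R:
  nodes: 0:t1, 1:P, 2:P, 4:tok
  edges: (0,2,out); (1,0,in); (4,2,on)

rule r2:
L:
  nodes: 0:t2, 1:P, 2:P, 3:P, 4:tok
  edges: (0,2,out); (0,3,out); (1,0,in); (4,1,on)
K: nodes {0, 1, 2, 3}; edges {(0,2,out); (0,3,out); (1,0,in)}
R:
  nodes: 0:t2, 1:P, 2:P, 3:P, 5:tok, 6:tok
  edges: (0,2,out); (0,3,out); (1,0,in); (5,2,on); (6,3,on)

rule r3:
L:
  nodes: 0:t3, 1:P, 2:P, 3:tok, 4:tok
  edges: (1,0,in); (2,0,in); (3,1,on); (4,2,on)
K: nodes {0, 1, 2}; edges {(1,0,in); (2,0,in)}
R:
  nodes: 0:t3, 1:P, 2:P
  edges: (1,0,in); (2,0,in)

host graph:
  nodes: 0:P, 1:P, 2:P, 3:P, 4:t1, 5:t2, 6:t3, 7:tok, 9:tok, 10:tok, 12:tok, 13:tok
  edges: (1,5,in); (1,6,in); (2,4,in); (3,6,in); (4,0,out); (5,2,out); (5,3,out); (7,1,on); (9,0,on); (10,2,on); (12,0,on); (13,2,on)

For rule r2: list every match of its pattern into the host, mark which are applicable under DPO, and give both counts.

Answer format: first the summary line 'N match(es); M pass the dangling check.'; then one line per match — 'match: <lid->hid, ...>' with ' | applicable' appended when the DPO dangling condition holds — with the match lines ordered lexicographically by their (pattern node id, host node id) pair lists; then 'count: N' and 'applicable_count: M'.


2 match(es); 2 pass the dangling check.
match: 0->5, 1->1, 2->2, 3->3, 4->7 | applicable
match: 0->5, 1->1, 2->3, 3->2, 4->7 | applicable
count: 2
applicable_count: 2


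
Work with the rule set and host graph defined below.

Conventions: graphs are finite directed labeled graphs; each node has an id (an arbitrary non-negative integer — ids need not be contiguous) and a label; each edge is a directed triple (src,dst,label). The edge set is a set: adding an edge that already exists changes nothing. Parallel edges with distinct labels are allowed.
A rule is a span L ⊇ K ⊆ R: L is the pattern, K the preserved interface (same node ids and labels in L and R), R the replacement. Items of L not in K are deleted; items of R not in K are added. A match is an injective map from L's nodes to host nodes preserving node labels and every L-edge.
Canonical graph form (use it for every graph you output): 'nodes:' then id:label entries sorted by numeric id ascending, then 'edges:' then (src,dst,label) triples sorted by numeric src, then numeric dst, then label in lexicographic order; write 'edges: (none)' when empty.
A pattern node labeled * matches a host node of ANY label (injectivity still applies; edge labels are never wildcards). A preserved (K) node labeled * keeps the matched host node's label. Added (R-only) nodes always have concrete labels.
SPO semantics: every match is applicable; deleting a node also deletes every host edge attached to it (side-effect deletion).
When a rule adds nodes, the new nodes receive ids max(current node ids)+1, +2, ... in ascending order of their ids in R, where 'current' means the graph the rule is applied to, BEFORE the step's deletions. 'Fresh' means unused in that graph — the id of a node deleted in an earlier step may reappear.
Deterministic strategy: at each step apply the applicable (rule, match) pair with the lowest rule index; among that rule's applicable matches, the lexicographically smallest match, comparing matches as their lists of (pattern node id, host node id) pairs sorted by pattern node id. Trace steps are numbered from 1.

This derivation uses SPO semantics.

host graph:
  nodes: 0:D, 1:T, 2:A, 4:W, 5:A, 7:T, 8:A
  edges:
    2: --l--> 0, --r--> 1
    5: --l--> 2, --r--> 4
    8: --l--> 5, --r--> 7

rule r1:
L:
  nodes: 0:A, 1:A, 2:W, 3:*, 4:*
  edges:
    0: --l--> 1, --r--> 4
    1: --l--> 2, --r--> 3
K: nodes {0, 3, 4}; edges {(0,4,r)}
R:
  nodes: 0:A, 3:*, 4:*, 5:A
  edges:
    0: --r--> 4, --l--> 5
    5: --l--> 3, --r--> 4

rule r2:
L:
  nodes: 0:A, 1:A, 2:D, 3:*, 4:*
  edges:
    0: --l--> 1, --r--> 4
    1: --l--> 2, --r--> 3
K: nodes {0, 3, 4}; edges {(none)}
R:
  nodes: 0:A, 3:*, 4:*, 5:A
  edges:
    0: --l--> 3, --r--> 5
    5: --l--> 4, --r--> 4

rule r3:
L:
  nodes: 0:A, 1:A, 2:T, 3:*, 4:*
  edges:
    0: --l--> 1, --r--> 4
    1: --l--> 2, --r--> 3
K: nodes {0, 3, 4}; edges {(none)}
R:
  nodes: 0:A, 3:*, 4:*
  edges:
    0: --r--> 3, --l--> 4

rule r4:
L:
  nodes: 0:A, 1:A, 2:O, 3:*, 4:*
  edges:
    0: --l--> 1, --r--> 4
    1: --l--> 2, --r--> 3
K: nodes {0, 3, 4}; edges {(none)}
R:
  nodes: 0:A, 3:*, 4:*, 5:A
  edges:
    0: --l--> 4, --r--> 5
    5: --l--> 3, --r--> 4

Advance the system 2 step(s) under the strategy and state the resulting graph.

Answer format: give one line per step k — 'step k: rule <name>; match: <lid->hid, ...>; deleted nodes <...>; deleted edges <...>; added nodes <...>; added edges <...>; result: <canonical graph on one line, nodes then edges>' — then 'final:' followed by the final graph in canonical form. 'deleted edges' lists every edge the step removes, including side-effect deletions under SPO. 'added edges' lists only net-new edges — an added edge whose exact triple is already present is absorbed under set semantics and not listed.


step 1: rule r2; match: 0->5, 1->2, 2->0, 3->1, 4->4; deleted nodes 0, 2; deleted edges (2,0,l); (2,1,r); (5,2,l); (5,4,r); added nodes 9; added edges (5,1,l); (5,9,r); (9,4,l); (9,4,r); result: nodes: 1:T, 4:W, 5:A, 7:T, 8:A, 9:A edges: (5,1,l); (5,9,r); (8,5,l); (8,7,r); (9,4,l); (9,4,r)
step 2: rule r3; match: 0->8, 1->5, 2->1, 3->9, 4->7; deleted nodes 1, 5; deleted edges (5,1,l); (5,9,r); (8,5,l); (8,7,r); added nodes (none); added edges (8,7,l); (8,9,r); result: nodes: 4:W, 7:T, 8:A, 9:A edges: (8,7,l); (8,9,r); (9,4,l); (9,4,r)
final:
nodes: 4:W, 7:T, 8:A, 9:A
edges: (8,7,l); (8,9,r); (9,4,l); (9,4,r)


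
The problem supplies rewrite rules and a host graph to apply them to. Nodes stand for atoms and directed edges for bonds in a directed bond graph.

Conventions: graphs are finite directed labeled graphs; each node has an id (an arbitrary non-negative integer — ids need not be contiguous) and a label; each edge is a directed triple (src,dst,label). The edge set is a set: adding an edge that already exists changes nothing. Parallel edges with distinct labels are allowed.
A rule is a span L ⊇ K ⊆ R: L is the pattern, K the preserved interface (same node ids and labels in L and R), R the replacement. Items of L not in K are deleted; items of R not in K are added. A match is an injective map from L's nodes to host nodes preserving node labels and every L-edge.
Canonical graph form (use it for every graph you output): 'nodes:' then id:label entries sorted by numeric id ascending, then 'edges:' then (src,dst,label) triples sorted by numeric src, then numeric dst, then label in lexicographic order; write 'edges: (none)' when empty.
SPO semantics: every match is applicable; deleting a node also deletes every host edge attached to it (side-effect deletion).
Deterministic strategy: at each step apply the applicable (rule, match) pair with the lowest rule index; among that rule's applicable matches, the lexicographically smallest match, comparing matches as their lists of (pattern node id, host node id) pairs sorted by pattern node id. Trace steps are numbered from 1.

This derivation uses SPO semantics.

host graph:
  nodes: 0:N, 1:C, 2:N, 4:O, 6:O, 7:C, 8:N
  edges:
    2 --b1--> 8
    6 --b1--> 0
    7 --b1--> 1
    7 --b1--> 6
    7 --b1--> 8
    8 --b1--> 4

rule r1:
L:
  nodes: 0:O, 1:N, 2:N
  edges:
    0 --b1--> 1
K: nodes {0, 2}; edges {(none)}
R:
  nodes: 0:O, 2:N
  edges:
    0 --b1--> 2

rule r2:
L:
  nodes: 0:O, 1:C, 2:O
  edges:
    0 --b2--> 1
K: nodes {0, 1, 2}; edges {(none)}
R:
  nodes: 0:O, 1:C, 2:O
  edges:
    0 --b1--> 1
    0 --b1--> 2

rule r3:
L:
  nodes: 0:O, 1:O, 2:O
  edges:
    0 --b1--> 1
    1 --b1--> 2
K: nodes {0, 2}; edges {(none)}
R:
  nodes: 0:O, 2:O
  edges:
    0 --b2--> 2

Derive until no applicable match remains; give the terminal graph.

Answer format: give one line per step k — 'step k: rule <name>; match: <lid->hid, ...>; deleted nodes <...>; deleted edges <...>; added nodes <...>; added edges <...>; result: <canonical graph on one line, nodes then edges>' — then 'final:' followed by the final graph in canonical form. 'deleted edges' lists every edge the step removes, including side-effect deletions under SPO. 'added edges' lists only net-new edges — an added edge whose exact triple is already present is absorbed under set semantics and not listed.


step 1: rule r1; match: 0->6, 1->0, 2->2; deleted nodes 0; deleted edges (6,0,b1); added nodes (none); added edges (6,2,b1); result: nodes: 1:C, 2:N, 4:O, 6:O, 7:C, 8:N edges: (2,8,b1); (6,2,b1); (7,1,b1); (7,6,b1); (7,8,b1); (8,4,b1)
step 2: rule r1; match: 0->6, 1->2, 2->8; deleted nodes 2; deleted edges (2,8,b1); (6,2,b1); added nodes (none); added edges (6,8,b1); result: nodes: 1:C, 4:O, 6:O, 7:C, 8:N edges: (6,8,b1); (7,1,b1); (7,6,b1); (7,8,b1); (8,4,b1)
final:
nodes: 1:C, 4:O, 6:O, 7:C, 8:N
edges: (6,8,b1); (7,1,b1); (7,6,b1); (7,8,b1); (8,4,b1)
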